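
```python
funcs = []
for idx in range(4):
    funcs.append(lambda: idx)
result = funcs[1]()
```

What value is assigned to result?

Step 1: The loop creates 4 lambdas, all referencing the same variable idx.
Step 2: After the loop, idx = 3 (final value).
Step 3: funcs[1]() looks up idx at call time and finds 3. This is the late binding gotcha. result = 3

The answer is 3.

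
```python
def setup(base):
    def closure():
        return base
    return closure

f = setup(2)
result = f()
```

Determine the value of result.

Step 1: setup(2) creates closure capturing base = 2.
Step 2: f() returns the captured base = 2.
Step 3: result = 2

The answer is 2.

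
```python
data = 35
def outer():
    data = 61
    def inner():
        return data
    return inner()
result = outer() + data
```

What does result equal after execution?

Step 1: Global data = 35. outer() shadows with data = 61.
Step 2: inner() returns enclosing data = 61. outer() = 61.
Step 3: result = 61 + global data (35) = 96

The answer is 96.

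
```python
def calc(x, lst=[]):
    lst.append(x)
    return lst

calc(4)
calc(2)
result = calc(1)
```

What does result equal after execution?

Step 1: Mutable default argument gotcha! The list [] is created once.
Step 2: Each call appends to the SAME list: [4], [4, 2], [4, 2, 1].
Step 3: result = [4, 2, 1]

The answer is [4, 2, 1].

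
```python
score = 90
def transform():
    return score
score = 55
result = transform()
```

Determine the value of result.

Step 1: score is first set to 90, then reassigned to 55.
Step 2: transform() is called after the reassignment, so it looks up the current global score = 55.
Step 3: result = 55

The answer is 55.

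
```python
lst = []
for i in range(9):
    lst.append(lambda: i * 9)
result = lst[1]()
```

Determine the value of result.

Step 1: All lambdas reference the same variable i (late binding).
Step 2: After the loop, i = 8. Every lambda returns i * 9.
Step 3: lst[1]() = 8 * 9 = 72

The answer is 72.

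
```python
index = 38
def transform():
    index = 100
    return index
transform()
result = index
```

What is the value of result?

Step 1: index = 38 globally.
Step 2: transform() creates a LOCAL index = 100 (no global keyword!).
Step 3: The global index is unchanged. result = 38

The answer is 38.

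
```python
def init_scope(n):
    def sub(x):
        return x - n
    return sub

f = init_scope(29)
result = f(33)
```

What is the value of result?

Step 1: init_scope(29) creates a closure capturing n = 29.
Step 2: f(33) computes 33 - 29 = 4.
Step 3: result = 4

The answer is 4.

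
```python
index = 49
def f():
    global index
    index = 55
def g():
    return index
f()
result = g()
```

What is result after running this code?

Step 1: index = 49.
Step 2: f() sets global index = 55.
Step 3: g() reads global index = 55. result = 55

The answer is 55.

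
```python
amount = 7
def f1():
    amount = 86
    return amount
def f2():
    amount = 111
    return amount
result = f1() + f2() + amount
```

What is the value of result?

Step 1: Each function shadows global amount with its own local.
Step 2: f1() returns 86, f2() returns 111.
Step 3: Global amount = 7 is unchanged. result = 86 + 111 + 7 = 204

The answer is 204.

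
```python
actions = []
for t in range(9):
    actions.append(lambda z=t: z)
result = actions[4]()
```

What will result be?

Step 1: Default argument z=t captures t's value at each iteration.
Step 2: actions[4] captured z = 4 when t was 4.
Step 3: result = 4

The answer is 4.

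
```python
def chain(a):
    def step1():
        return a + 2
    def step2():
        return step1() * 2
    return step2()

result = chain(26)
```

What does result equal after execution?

Step 1: chain(26) captures a = 26.
Step 2: step2() calls step1() which returns 26 + 2 = 28.
Step 3: step2() returns 28 * 2 = 56

The answer is 56.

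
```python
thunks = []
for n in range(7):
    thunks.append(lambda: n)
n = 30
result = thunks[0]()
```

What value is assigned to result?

Step 1: Lambdas capture the variable n by reference, not by value.
Step 2: After the loop, n is reassigned to 30.
Step 3: thunks[0]() looks up the current n = 30. result = 30

The answer is 30.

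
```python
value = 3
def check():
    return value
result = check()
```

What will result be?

Step 1: value = 3 is defined in the global scope.
Step 2: check() looks up value. No local value exists, so Python checks the global scope via LEGB rule and finds value = 3.
Step 3: result = 3

The answer is 3.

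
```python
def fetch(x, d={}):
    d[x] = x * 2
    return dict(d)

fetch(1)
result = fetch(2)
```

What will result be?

Step 1: Mutable default dict is shared across calls.
Step 2: First call adds 1: 2. Second call adds 2: 4.
Step 3: result = {1: 2, 2: 4}

The answer is {1: 2, 2: 4}.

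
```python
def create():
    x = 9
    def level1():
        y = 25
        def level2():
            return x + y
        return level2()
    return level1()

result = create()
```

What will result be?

Step 1: x = 9 in create. y = 25 in level1.
Step 2: level2() reads x = 9 and y = 25 from enclosing scopes.
Step 3: result = 9 + 25 = 34

The answer is 34.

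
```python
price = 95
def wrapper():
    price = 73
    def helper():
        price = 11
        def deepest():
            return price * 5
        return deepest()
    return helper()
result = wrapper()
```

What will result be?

Step 1: deepest() looks up price through LEGB: not local, finds price = 11 in enclosing helper().
Step 2: Returns 11 * 5 = 55.
Step 3: result = 55

The answer is 55.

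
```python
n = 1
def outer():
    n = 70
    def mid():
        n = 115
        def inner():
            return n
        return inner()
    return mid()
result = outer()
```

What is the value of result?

Step 1: Three levels of shadowing: global 1, outer 70, mid 115.
Step 2: inner() finds n = 115 in enclosing mid() scope.
Step 3: result = 115

The answer is 115.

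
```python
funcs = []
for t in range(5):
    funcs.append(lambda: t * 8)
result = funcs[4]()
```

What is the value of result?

Step 1: All lambdas reference the same variable t (late binding).
Step 2: After the loop, t = 4. Every lambda returns t * 8.
Step 3: funcs[4]() = 4 * 8 = 32

The answer is 32.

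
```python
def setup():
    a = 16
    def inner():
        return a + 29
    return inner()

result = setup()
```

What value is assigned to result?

Step 1: setup() defines a = 16.
Step 2: inner() reads a = 16 from enclosing scope, returns 16 + 29 = 45.
Step 3: result = 45

The answer is 45.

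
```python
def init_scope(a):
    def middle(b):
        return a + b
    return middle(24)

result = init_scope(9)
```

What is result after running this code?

Step 1: init_scope(9) passes a = 9.
Step 2: middle(24) has b = 24, reads a = 9 from enclosing.
Step 3: result = 9 + 24 = 33

The answer is 33.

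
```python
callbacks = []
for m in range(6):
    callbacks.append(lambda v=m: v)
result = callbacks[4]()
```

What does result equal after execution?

Step 1: Default argument v=m captures m's value at each iteration.
Step 2: callbacks[4] captured v = 4 when m was 4.
Step 3: result = 4

The answer is 4.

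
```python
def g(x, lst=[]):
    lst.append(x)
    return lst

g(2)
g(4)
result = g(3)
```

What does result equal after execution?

Step 1: Mutable default argument gotcha! The list [] is created once.
Step 2: Each call appends to the SAME list: [2], [2, 4], [2, 4, 3].
Step 3: result = [2, 4, 3]

The answer is [2, 4, 3].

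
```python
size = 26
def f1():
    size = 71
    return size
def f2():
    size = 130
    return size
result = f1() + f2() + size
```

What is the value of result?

Step 1: Each function shadows global size with its own local.
Step 2: f1() returns 71, f2() returns 130.
Step 3: Global size = 26 is unchanged. result = 71 + 130 + 26 = 227

The answer is 227.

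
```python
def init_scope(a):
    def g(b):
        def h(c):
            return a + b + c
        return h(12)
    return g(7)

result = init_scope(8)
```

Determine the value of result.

Step 1: a = 8, b = 7, c = 12 across three nested scopes.
Step 2: h() accesses all three via LEGB rule.
Step 3: result = 8 + 7 + 12 = 27

The answer is 27.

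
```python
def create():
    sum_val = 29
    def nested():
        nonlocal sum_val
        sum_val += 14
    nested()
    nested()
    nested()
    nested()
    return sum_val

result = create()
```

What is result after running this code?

Step 1: sum_val starts at 29.
Step 2: nested() is called 4 times, each adding 14.
Step 3: sum_val = 29 + 14 * 4 = 85

The answer is 85.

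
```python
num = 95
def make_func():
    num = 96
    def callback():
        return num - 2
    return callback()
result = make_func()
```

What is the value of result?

Step 1: make_func() shadows global num with num = 96.
Step 2: callback() finds num = 96 in enclosing scope, computes 96 - 2 = 94.
Step 3: result = 94

The answer is 94.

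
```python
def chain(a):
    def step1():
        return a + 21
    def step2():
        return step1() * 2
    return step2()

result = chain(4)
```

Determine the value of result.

Step 1: chain(4) captures a = 4.
Step 2: step2() calls step1() which returns 4 + 21 = 25.
Step 3: step2() returns 25 * 2 = 50

The answer is 50.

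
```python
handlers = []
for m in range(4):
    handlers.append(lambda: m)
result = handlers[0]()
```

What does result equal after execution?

Step 1: The loop creates 4 lambdas, all referencing the same variable m.
Step 2: After the loop, m = 3 (final value).
Step 3: handlers[0]() looks up m at call time and finds 3. This is the late binding gotcha. result = 3

The answer is 3.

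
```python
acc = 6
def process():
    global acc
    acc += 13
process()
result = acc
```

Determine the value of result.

Step 1: acc = 6 globally.
Step 2: process() modifies global acc: acc += 13 = 19.
Step 3: result = 19

The answer is 19.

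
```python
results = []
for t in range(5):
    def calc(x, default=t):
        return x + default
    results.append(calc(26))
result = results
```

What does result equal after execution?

Step 1: Default argument default=t is evaluated at function definition time.
Step 2: Each iteration creates calc with default = current t value.
Step 3: calc(26) returns 26 + default. results = [26, 27, 28, 29, 30]

The answer is [26, 27, 28, 29, 30].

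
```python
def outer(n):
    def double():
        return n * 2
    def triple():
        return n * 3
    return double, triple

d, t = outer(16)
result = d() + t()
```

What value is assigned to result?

Step 1: Both closures capture the same n = 16.
Step 2: d() = 16 * 2 = 32, t() = 16 * 3 = 48.
Step 3: result = 32 + 48 = 80

The answer is 80.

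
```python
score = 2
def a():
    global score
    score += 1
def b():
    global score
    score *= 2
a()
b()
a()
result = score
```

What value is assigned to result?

Step 1: score = 2.
Step 2: a(): score = 2 + 1 = 3.
Step 3: b(): score = 3 * 2 = 6.
Step 4: a(): score = 6 + 1 = 7

The answer is 7.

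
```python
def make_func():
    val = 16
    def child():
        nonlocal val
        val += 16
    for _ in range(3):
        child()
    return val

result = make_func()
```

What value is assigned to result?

Step 1: val = 16.
Step 2: child() is called 3 times in a loop, each adding 16 via nonlocal.
Step 3: val = 16 + 16 * 3 = 64

The answer is 64.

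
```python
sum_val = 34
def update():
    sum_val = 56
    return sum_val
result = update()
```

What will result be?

Step 1: Global sum_val = 34.
Step 2: update() creates local sum_val = 56, shadowing the global.
Step 3: Returns local sum_val = 56. result = 56

The answer is 56.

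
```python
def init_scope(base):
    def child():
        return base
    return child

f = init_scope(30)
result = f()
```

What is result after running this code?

Step 1: init_scope(30) creates closure capturing base = 30.
Step 2: f() returns the captured base = 30.
Step 3: result = 30

The answer is 30.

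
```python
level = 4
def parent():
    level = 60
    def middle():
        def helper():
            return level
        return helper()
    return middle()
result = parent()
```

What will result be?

Step 1: parent() defines level = 60. middle() and helper() have no local level.
Step 2: helper() checks local (none), enclosing middle() (none), enclosing parent() and finds level = 60.
Step 3: result = 60

The answer is 60.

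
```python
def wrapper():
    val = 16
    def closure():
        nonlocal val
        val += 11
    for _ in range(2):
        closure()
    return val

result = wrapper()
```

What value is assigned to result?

Step 1: val = 16.
Step 2: closure() is called 2 times in a loop, each adding 11 via nonlocal.
Step 3: val = 16 + 11 * 2 = 38

The answer is 38.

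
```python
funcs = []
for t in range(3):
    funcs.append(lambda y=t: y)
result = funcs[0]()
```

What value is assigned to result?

Step 1: Default argument y=t captures t's value at each iteration.
Step 2: funcs[0] captured y = 0 when t was 0.
Step 3: result = 0

The answer is 0.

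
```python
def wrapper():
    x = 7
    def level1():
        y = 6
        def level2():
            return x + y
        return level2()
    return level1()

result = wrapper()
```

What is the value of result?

Step 1: x = 7 in wrapper. y = 6 in level1.
Step 2: level2() reads x = 7 and y = 6 from enclosing scopes.
Step 3: result = 7 + 6 = 13

The answer is 13.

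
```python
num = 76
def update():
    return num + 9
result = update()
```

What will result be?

Step 1: num = 76 is defined globally.
Step 2: update() looks up num from global scope = 76, then computes 76 + 9 = 85.
Step 3: result = 85

The answer is 85.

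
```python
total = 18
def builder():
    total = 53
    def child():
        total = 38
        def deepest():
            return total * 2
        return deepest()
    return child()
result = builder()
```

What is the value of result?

Step 1: deepest() looks up total through LEGB: not local, finds total = 38 in enclosing child().
Step 2: Returns 38 * 2 = 76.
Step 3: result = 76

The answer is 76.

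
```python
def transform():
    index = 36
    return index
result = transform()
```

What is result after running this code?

Step 1: transform() defines index = 36 in its local scope.
Step 2: return index finds the local variable index = 36.
Step 3: result = 36

The answer is 36.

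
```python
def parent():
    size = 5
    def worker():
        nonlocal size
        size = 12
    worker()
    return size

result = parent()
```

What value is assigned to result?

Step 1: parent() sets size = 5.
Step 2: worker() uses nonlocal to reassign size = 12.
Step 3: result = 12

The answer is 12.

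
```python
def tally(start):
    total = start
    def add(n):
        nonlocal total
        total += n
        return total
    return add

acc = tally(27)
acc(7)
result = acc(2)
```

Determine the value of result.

Step 1: tally(27) creates closure with total = 27.
Step 2: First acc(7): total = 27 + 7 = 34.
Step 3: Second acc(2): total = 34 + 2 = 36. result = 36

The answer is 36.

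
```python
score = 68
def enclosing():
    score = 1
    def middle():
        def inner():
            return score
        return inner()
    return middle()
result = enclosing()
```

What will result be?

Step 1: enclosing() defines score = 1. middle() and inner() have no local score.
Step 2: inner() checks local (none), enclosing middle() (none), enclosing enclosing() and finds score = 1.
Step 3: result = 1

The answer is 1.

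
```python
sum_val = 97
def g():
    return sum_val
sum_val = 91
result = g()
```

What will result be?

Step 1: sum_val is first set to 97, then reassigned to 91.
Step 2: g() is called after the reassignment, so it looks up the current global sum_val = 91.
Step 3: result = 91

The answer is 91.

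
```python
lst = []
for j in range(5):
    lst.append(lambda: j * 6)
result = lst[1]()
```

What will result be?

Step 1: All lambdas reference the same variable j (late binding).
Step 2: After the loop, j = 4. Every lambda returns j * 6.
Step 3: lst[1]() = 4 * 6 = 24

The answer is 24.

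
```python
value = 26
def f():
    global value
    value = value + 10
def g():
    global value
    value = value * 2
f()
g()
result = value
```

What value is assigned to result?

Step 1: value = 26.
Step 2: f() adds 10: value = 26 + 10 = 36.
Step 3: g() doubles: value = 36 * 2 = 72.
Step 4: result = 72

The answer is 72.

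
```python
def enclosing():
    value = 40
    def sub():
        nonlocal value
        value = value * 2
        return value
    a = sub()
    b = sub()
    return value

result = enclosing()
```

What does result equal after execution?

Step 1: value starts at 40.
Step 2: First sub(): value = 40 * 2 = 80.
Step 3: Second sub(): value = 80 * 2 = 160.
Step 4: result = 160

The answer is 160.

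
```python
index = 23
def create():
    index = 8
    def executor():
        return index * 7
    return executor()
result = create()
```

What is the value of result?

Step 1: create() shadows global index with index = 8.
Step 2: executor() finds index = 8 in enclosing scope, computes 8 * 7 = 56.
Step 3: result = 56

The answer is 56.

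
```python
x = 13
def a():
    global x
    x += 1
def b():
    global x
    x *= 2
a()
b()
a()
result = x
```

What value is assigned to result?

Step 1: x = 13.
Step 2: a(): x = 13 + 1 = 14.
Step 3: b(): x = 14 * 2 = 28.
Step 4: a(): x = 28 + 1 = 29

The answer is 29.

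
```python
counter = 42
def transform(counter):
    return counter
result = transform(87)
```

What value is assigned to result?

Step 1: Global counter = 42.
Step 2: transform(87) takes parameter counter = 87, which shadows the global.
Step 3: result = 87

The answer is 87.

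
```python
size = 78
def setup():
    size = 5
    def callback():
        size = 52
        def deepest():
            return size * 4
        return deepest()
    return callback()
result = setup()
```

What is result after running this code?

Step 1: deepest() looks up size through LEGB: not local, finds size = 52 in enclosing callback().
Step 2: Returns 52 * 4 = 208.
Step 3: result = 208

The answer is 208.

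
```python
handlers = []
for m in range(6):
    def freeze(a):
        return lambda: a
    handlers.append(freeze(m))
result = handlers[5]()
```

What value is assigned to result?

Step 1: freeze(m) creates a new scope capturing a = m at call time.
Step 2: handlers[5] = freeze(5), so its lambda captures a = 5.
Step 3: result = 5 (closure factory fixes late binding)

The answer is 5.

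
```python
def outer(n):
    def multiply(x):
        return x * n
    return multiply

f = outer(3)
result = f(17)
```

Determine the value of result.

Step 1: outer(3) returns multiply closure with n = 3.
Step 2: f(17) computes 17 * 3 = 51.
Step 3: result = 51

The answer is 51.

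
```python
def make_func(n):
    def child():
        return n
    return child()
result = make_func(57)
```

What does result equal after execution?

Step 1: make_func(57) binds parameter n = 57.
Step 2: child() looks up n in enclosing scope and finds the parameter n = 57.
Step 3: result = 57

The answer is 57.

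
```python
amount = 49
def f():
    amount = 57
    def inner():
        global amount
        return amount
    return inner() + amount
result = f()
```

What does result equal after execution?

Step 1: Global amount = 49. f() shadows with local amount = 57.
Step 2: inner() uses global keyword, so inner() returns global amount = 49.
Step 3: f() returns 49 + 57 = 106

The answer is 106.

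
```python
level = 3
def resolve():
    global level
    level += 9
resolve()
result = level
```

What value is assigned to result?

Step 1: level = 3 globally.
Step 2: resolve() modifies global level: level += 9 = 12.
Step 3: result = 12

The answer is 12.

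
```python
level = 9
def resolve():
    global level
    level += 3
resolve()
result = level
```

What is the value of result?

Step 1: level = 9 globally.
Step 2: resolve() modifies global level: level += 3 = 12.
Step 3: result = 12

The answer is 12.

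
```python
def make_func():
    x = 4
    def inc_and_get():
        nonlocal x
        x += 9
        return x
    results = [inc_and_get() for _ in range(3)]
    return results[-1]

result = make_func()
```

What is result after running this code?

Step 1: x = 4.
Step 2: Three calls to inc_and_get(), each adding 9.
Step 3: Last value = 4 + 9 * 3 = 31

The answer is 31.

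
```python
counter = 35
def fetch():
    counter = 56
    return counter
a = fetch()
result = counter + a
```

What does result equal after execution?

Step 1: Global counter = 35. fetch() returns local counter = 56.
Step 2: a = 56. Global counter still = 35.
Step 3: result = 35 + 56 = 91

The answer is 91.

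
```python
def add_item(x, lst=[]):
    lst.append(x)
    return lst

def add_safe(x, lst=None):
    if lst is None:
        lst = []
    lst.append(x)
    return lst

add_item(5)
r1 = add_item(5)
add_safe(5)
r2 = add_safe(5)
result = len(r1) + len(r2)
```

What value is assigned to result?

Step 1: add_item shares mutable default: after 2 calls, lst = [5, 5], len = 2.
Step 2: add_safe creates fresh list each time: r2 = [5], len = 1.
Step 3: result = 2 + 1 = 3

The answer is 3.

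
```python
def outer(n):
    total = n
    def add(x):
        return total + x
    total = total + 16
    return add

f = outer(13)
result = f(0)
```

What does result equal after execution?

Step 1: outer(13) sets total = 13, then total = 13 + 16 = 29.
Step 2: Closures capture by reference, so add sees total = 29.
Step 3: f(0) returns 29 + 0 = 29

The answer is 29.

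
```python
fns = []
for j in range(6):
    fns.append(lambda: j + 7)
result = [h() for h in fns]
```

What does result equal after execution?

Step 1: All lambdas capture j by reference. After the loop, j = 5.
Step 2: Each call returns 5 + 7 = 12.
Step 3: result = [12, 12, 12, 12, 12, 12]

The answer is [12, 12, 12, 12, 12, 12].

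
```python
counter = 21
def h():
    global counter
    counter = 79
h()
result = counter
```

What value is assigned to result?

Step 1: counter = 21 globally.
Step 2: h() declares global counter and sets it to 79.
Step 3: After h(), global counter = 79. result = 79

The answer is 79.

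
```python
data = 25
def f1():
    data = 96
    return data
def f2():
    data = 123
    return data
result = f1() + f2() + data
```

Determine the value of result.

Step 1: Each function shadows global data with its own local.
Step 2: f1() returns 96, f2() returns 123.
Step 3: Global data = 25 is unchanged. result = 96 + 123 + 25 = 244

The answer is 244.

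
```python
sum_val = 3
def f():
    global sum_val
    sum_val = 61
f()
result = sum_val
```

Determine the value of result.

Step 1: sum_val = 3 globally.
Step 2: f() declares global sum_val and sets it to 61.
Step 3: After f(), global sum_val = 61. result = 61

The answer is 61.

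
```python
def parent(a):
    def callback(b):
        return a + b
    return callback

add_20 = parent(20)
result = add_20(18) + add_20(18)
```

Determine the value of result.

Step 1: add_20 captures a = 20.
Step 2: add_20(18) = 20 + 18 = 38, called twice.
Step 3: result = 38 + 38 = 76

The answer is 76.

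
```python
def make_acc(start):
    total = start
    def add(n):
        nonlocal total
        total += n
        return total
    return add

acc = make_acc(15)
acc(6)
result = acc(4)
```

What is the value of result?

Step 1: make_acc(15) creates closure with total = 15.
Step 2: First acc(6): total = 15 + 6 = 21.
Step 3: Second acc(4): total = 21 + 4 = 25. result = 25

The answer is 25.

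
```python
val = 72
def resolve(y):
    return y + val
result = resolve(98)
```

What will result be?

Step 1: val = 72 is defined globally.
Step 2: resolve(98) uses parameter y = 98 and looks up val from global scope = 72.
Step 3: result = 98 + 72 = 170

The answer is 170.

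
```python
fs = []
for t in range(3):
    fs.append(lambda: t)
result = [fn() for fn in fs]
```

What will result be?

Step 1: All 3 lambdas share the same variable t.
Step 2: After the loop, t = 2.
Step 3: Each call returns 2. result = [2, 2, 2]

The answer is [2, 2, 2].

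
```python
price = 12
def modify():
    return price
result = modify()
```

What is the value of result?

Step 1: price = 12 is defined in the global scope.
Step 2: modify() looks up price. No local price exists, so Python checks the global scope via LEGB rule and finds price = 12.
Step 3: result = 12

The answer is 12.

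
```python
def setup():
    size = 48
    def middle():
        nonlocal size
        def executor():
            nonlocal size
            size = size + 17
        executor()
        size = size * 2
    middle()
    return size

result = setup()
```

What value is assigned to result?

Step 1: size = 48.
Step 2: executor() adds 17: size = 48 + 17 = 65.
Step 3: middle() doubles: size = 65 * 2 = 130.
Step 4: result = 130

The answer is 130.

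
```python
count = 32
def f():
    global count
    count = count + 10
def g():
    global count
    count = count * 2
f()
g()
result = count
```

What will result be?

Step 1: count = 32.
Step 2: f() adds 10: count = 32 + 10 = 42.
Step 3: g() doubles: count = 42 * 2 = 84.
Step 4: result = 84

The answer is 84.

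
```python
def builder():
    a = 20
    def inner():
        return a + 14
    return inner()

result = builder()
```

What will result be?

Step 1: builder() defines a = 20.
Step 2: inner() reads a = 20 from enclosing scope, returns 20 + 14 = 34.
Step 3: result = 34

The answer is 34.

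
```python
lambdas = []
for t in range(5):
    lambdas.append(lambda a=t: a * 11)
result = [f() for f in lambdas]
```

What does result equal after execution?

Step 1: Default arg a=t captures t at each iteration.
Step 2: lambdas[k] has a defaulting to k, returns k * 11.
Step 3: result = [0, 11, 22, 33, 44]

The answer is [0, 11, 22, 33, 44].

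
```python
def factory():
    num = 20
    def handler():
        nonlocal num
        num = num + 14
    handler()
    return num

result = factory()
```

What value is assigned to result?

Step 1: factory() sets num = 20.
Step 2: handler() uses nonlocal to modify num in factory's scope: num = 20 + 14 = 34.
Step 3: factory() returns the modified num = 34

The answer is 34.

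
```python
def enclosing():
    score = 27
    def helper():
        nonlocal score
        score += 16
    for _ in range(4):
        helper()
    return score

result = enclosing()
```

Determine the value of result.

Step 1: score = 27.
Step 2: helper() is called 4 times in a loop, each adding 16 via nonlocal.
Step 3: score = 27 + 16 * 4 = 91

The answer is 91.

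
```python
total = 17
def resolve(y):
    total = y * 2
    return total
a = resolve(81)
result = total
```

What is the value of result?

Step 1: Global total = 17.
Step 2: resolve(81) creates local total = 81 * 2 = 162.
Step 3: Global total unchanged because no global keyword. result = 17

The answer is 17.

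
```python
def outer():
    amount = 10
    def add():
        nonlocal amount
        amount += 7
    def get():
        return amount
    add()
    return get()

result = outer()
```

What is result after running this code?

Step 1: amount = 10. add() modifies it via nonlocal, get() reads it.
Step 2: add() makes amount = 10 + 7 = 17.
Step 3: get() returns 17. result = 17

The answer is 17.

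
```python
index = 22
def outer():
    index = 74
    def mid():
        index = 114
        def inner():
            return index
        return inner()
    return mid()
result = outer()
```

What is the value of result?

Step 1: Three levels of shadowing: global 22, outer 74, mid 114.
Step 2: inner() finds index = 114 in enclosing mid() scope.
Step 3: result = 114

The answer is 114.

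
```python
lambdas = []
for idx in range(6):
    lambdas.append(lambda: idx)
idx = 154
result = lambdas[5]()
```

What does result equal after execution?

Step 1: Lambdas capture the variable idx by reference, not by value.
Step 2: After the loop, idx is reassigned to 154.
Step 3: lambdas[5]() looks up the current idx = 154. result = 154

The answer is 154.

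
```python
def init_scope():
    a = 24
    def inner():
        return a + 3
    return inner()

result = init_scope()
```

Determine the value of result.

Step 1: init_scope() defines a = 24.
Step 2: inner() reads a = 24 from enclosing scope, returns 24 + 3 = 27.
Step 3: result = 27

The answer is 27.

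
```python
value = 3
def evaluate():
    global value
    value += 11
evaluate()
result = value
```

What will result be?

Step 1: value = 3 globally.
Step 2: evaluate() modifies global value: value += 11 = 14.
Step 3: result = 14

The answer is 14.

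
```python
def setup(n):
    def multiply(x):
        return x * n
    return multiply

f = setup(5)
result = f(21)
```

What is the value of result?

Step 1: setup(5) returns multiply closure with n = 5.
Step 2: f(21) computes 21 * 5 = 105.
Step 3: result = 105

The answer is 105.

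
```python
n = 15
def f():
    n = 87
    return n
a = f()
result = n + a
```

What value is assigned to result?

Step 1: Global n = 15. f() returns local n = 87.
Step 2: a = 87. Global n still = 15.
Step 3: result = 15 + 87 = 102

The answer is 102.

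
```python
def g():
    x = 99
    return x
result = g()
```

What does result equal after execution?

Step 1: g() defines x = 99 in its local scope.
Step 2: return x finds the local variable x = 99.
Step 3: result = 99

The answer is 99.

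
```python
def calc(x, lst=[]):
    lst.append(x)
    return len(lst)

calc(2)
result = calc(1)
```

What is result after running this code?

Step 1: Mutable default list persists between calls.
Step 2: First call: lst = [2], len = 1. Second call: lst = [2, 1], len = 2.
Step 3: result = 2

The answer is 2.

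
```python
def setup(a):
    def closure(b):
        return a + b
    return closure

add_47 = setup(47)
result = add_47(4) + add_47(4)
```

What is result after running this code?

Step 1: add_47 captures a = 47.
Step 2: add_47(4) = 47 + 4 = 51, called twice.
Step 3: result = 51 + 51 = 102

The answer is 102.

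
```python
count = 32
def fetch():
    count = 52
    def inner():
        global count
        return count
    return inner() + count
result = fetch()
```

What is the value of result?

Step 1: Global count = 32. fetch() shadows with local count = 52.
Step 2: inner() uses global keyword, so inner() returns global count = 32.
Step 3: fetch() returns 32 + 52 = 84

The answer is 84.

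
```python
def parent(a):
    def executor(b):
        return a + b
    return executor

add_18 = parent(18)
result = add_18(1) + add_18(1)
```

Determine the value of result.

Step 1: add_18 captures a = 18.
Step 2: add_18(1) = 18 + 1 = 19, called twice.
Step 3: result = 19 + 19 = 38

The answer is 38.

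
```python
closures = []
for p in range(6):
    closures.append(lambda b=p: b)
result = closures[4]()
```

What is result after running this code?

Step 1: Default argument b=p captures p's value at each iteration.
Step 2: closures[4] captured b = 4 when p was 4.
Step 3: result = 4

The answer is 4.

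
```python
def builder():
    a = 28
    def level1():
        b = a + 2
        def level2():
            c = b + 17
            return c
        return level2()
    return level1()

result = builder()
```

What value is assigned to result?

Step 1: a = 28. b = a + 2 = 30.
Step 2: c = b + 17 = 30 + 17 = 47.
Step 3: result = 47

The answer is 47.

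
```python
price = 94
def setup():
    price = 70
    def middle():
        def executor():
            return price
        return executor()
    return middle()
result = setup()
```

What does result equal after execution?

Step 1: setup() defines price = 70. middle() and executor() have no local price.
Step 2: executor() checks local (none), enclosing middle() (none), enclosing setup() and finds price = 70.
Step 3: result = 70

The answer is 70.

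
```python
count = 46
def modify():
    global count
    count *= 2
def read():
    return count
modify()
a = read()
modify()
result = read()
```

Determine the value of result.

Step 1: count = 46.
Step 2: First modify(): count = 46 * 2 = 92.
Step 3: Second modify(): count = 92 * 2 = 184.
Step 4: read() returns 184

The answer is 184.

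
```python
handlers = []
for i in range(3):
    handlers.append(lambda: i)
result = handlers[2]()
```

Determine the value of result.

Step 1: The loop creates 3 lambdas, all referencing the same variable i.
Step 2: After the loop, i = 2 (final value).
Step 3: handlers[2]() looks up i at call time and finds 2. This is the late binding gotcha. result = 2

The answer is 2.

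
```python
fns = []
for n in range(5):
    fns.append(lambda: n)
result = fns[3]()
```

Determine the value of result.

Step 1: The loop creates 5 lambdas, all referencing the same variable n.
Step 2: After the loop, n = 4 (final value).
Step 3: fns[3]() looks up n at call time and finds 4. This is the late binding gotcha. result = 4

The answer is 4.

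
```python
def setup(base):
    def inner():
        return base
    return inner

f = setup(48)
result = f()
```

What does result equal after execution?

Step 1: setup(48) creates closure capturing base = 48.
Step 2: f() returns the captured base = 48.
Step 3: result = 48

The answer is 48.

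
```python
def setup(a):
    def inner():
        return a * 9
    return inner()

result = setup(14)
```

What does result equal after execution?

Step 1: setup(14) binds parameter a = 14.
Step 2: inner() accesses a = 14 from enclosing scope.
Step 3: result = 14 * 9 = 126

The answer is 126.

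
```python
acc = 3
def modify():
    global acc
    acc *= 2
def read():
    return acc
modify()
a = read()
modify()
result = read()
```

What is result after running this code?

Step 1: acc = 3.
Step 2: First modify(): acc = 3 * 2 = 6.
Step 3: Second modify(): acc = 6 * 2 = 12.
Step 4: read() returns 12

The answer is 12.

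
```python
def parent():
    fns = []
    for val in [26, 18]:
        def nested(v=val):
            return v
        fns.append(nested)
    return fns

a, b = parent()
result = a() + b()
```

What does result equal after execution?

Step 1: Default argument v=val captures val at each iteration.
Step 2: a() returns 26 (captured at first iteration), b() returns 18 (captured at second).
Step 3: result = 26 + 18 = 44

The answer is 44.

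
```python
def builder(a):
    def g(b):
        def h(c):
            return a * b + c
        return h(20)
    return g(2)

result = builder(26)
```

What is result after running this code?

Step 1: a = 26, b = 2, c = 20.
Step 2: h() computes a * b + c = 26 * 2 + 20 = 72.
Step 3: result = 72

The answer is 72.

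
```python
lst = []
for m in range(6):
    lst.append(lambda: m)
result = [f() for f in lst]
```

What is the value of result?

Step 1: All 6 lambdas share the same variable m.
Step 2: After the loop, m = 5.
Step 3: Each call returns 5. result = [5, 5, 5, 5, 5, 5]

The answer is [5, 5, 5, 5, 5, 5].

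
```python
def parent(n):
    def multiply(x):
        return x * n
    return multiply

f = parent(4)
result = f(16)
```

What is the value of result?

Step 1: parent(4) returns multiply closure with n = 4.
Step 2: f(16) computes 16 * 4 = 64.
Step 3: result = 64

The answer is 64.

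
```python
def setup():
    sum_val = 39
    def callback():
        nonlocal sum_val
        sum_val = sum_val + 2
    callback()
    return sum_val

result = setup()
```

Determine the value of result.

Step 1: setup() sets sum_val = 39.
Step 2: callback() uses nonlocal to modify sum_val in setup's scope: sum_val = 39 + 2 = 41.
Step 3: setup() returns the modified sum_val = 41

The answer is 41.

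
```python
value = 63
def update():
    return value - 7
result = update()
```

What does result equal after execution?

Step 1: value = 63 is defined globally.
Step 2: update() looks up value from global scope = 63, then computes 63 - 7 = 56.
Step 3: result = 56

The answer is 56.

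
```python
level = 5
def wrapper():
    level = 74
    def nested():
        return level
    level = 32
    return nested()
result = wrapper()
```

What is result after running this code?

Step 1: wrapper() sets level = 74, then later level = 32.
Step 2: nested() is called after level is reassigned to 32. Closures capture variables by reference, not by value.
Step 3: result = 32

The answer is 32.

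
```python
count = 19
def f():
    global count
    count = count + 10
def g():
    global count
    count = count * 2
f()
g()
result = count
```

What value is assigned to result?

Step 1: count = 19.
Step 2: f() adds 10: count = 19 + 10 = 29.
Step 3: g() doubles: count = 29 * 2 = 58.
Step 4: result = 58

The answer is 58.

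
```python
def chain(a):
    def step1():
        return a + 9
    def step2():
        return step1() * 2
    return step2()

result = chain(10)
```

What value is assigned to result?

Step 1: chain(10) captures a = 10.
Step 2: step2() calls step1() which returns 10 + 9 = 19.
Step 3: step2() returns 19 * 2 = 38

The answer is 38.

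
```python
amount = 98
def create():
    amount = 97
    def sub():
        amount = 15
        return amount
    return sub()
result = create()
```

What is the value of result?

Step 1: Three scopes define amount: global (98), create (97), sub (15).
Step 2: sub() has its own local amount = 15, which shadows both enclosing and global.
Step 3: result = 15 (local wins in LEGB)

The answer is 15.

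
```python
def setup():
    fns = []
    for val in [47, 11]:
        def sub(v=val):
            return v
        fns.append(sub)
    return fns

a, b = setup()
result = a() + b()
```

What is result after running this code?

Step 1: Default argument v=val captures val at each iteration.
Step 2: a() returns 47 (captured at first iteration), b() returns 11 (captured at second).
Step 3: result = 47 + 11 = 58

The answer is 58.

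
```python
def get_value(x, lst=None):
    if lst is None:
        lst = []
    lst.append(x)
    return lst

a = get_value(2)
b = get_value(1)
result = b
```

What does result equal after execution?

Step 1: None default with guard creates a NEW list each call.
Step 2: a = [2] (fresh list). b = [1] (another fresh list).
Step 3: result = [1] (this is the fix for mutable default)

The answer is [1].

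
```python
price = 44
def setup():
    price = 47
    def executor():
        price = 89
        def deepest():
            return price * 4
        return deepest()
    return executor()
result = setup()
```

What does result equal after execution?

Step 1: deepest() looks up price through LEGB: not local, finds price = 89 in enclosing executor().
Step 2: Returns 89 * 4 = 356.
Step 3: result = 356

The answer is 356.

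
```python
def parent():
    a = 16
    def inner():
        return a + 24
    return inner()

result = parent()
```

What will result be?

Step 1: parent() defines a = 16.
Step 2: inner() reads a = 16 from enclosing scope, returns 16 + 24 = 40.
Step 3: result = 40

The answer is 40.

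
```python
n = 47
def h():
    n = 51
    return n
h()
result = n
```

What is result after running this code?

Step 1: Global n = 47.
Step 2: h() creates local n = 51 (shadow, not modification).
Step 3: After h() returns, global n is unchanged. result = 47

The answer is 47.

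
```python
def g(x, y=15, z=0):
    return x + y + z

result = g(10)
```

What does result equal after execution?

Step 1: g(10) uses defaults y = 15, z = 0.
Step 2: Returns 10 + 15 + 0 = 25.
Step 3: result = 25

The answer is 25.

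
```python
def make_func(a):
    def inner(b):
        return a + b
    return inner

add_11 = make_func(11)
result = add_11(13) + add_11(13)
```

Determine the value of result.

Step 1: add_11 captures a = 11.
Step 2: add_11(13) = 11 + 13 = 24, called twice.
Step 3: result = 24 + 24 = 48

The answer is 48.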